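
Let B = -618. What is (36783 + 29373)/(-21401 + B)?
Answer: -66156/22019 ≈ -3.0045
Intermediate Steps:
(36783 + 29373)/(-21401 + B) = (36783 + 29373)/(-21401 - 618) = 66156/(-22019) = 66156*(-1/22019) = -66156/22019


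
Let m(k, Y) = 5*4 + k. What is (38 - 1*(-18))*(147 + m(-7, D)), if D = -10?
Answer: 8960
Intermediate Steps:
m(k, Y) = 20 + k
(38 - 1*(-18))*(147 + m(-7, D)) = (38 - 1*(-18))*(147 + (20 - 7)) = (38 + 18)*(147 + 13) = 56*160 = 8960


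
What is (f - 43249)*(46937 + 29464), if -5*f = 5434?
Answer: -16936497279/5 ≈ -3.3873e+9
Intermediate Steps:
f = -5434/5 (f = -⅕*5434 = -5434/5 ≈ -1086.8)
(f - 43249)*(46937 + 29464) = (-5434/5 - 43249)*(46937 + 29464) = -221679/5*76401 = -16936497279/5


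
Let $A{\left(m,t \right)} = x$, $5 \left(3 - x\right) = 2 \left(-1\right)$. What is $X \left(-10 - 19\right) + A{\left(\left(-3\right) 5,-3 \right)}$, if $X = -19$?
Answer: $\frac{2772}{5} \approx 554.4$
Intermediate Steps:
$x = \frac{17}{5}$ ($x = 3 - \frac{2 \left(-1\right)}{5} = 3 - - \frac{2}{5} = 3 + \frac{2}{5} = \frac{17}{5} \approx 3.4$)
$A{\left(m,t \right)} = \frac{17}{5}$
$X \left(-10 - 19\right) + A{\left(\left(-3\right) 5,-3 \right)} = - 19 \left(-10 - 19\right) + \frac{17}{5} = \left(-19\right) \left(-29\right) + \frac{17}{5} = 551 + \frac{17}{5} = \frac{2772}{5}$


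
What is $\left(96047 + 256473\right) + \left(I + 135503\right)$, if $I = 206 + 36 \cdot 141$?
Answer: $493305$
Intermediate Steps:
$I = 5282$ ($I = 206 + 5076 = 5282$)
$\left(96047 + 256473\right) + \left(I + 135503\right) = \left(96047 + 256473\right) + \left(5282 + 135503\right) = 352520 + 140785 = 493305$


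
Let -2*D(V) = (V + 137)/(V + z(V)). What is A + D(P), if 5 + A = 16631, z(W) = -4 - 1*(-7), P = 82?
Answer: 2826201/170 ≈ 16625.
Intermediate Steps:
z(W) = 3 (z(W) = -4 + 7 = 3)
A = 16626 (A = -5 + 16631 = 16626)
D(V) = -(137 + V)/(2*(3 + V)) (D(V) = -(V + 137)/(2*(V + 3)) = -(137 + V)/(2*(3 + V)))
A + D(P) = 16626 + (-137 - 1*82)/(2*(3 + 82)) = 16626 + (½)*(-137 - 82)/85 = 16626 + (½)*(1/85)*(-219) = 16626 - 219/170 = 2826201/170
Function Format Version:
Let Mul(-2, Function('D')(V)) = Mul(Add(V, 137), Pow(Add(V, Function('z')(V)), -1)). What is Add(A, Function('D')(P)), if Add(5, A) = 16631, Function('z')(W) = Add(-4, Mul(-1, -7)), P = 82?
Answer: Rational(2826201, 170) ≈ 16625.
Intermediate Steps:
Function('z')(W) = 3 (Function('z')(W) = Add(-4, 7) = 3)
A = 16626 (A = Add(-5, 16631) = 16626)
Function('D')(V) = Mul(Rational(-1, 2), Pow(Add(3, V), -1), Add(137, V)) (Function('D')(V) = Mul(Rational(-1, 2), Mul(Add(V, 137), Pow(Add(V, 3), -1))) = Mul(Rational(-1, 2), Mul(Add(137, V), Pow(Add(3, V), -1))) = Mul(Rational(-1, 2), Mul(Pow(Add(3, V), -1), Add(137, V))) = Mul(Rational(-1, 2), Pow(Add(3, V), -1), Add(137, V)))
Add(A, Function('D')(P)) = Add(16626, Mul(Rational(1, 2), Pow(Add(3, 82), -1), Add(-137, Mul(-1, 82)))) = Add(16626, Mul(Rational(1, 2), Pow(85, -1), Add(-137, -82))) = Add(16626, Mul(Rational(1, 2), Rational(1, 85), -219)) = Add(16626, Rational(-219, 170)) = Rational(2826201, 170)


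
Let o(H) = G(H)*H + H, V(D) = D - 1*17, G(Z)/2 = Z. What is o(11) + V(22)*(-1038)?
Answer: -4937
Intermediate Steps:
G(Z) = 2*Z
V(D) = -17 + D (V(D) = D - 17 = -17 + D)
o(H) = H + 2*H² (o(H) = (2*H)*H + H = 2*H² + H = H + 2*H²)
o(11) + V(22)*(-1038) = 11*(1 + 2*11) + (-17 + 22)*(-1038) = 11*(1 + 22) + 5*(-1038) = 11*23 - 5190 = 253 - 5190 = -4937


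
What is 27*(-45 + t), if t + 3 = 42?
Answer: -162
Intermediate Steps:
t = 39 (t = -3 + 42 = 39)
27*(-45 + t) = 27*(-45 + 39) = 27*(-6) = -162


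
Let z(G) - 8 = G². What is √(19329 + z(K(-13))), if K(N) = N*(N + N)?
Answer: √133581 ≈ 365.49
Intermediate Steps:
K(N) = 2*N² (K(N) = N*(2*N) = 2*N²)
z(G) = 8 + G²
√(19329 + z(K(-13))) = √(19329 + (8 + (2*(-13)²)²)) = √(19329 + (8 + (2*169)²)) = √(19329 + (8 + 338²)) = √(19329 + (8 + 114244)) = √(19329 + 114252) = √133581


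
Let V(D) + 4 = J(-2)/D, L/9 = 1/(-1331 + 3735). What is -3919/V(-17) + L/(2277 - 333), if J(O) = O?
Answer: 5765820923/5711904 ≈ 1009.4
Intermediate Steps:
L = 9/2404 (L = 9/(-1331 + 3735) = 9/2404 ≈ 0.0037438)
V(D) = -4 - 2/D
-3919/V(-17) + L/(2277 - 333) = -3919/(-4 - 2/(-17)) + 9/(2404*(2277 - 333)) = -3919/(-4 - 2*(-1/17)) + (9/2404)/1944 = -3919/(-4 + 2/17) + (9/2404)*(1/1944) = -3919/(-66/17) + 1/519264 = -3919*(-17/66) + 1/519264 = 66623/66 + 1/519264 = 5765820923/5711904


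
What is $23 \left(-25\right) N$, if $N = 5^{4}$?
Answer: $-359375$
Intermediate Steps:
$N = 625$
$23 \left(-25\right) N = 23 \left(-25\right) 625 = \left(-575\right) 625 = -359375$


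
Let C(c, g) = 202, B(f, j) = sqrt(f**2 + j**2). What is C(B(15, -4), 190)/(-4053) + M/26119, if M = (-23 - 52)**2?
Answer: 17522087/105860307 ≈ 0.16552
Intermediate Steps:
M = 5625 (M = (-75)**2 = 5625)
C(B(15, -4), 190)/(-4053) + M/26119 = 202/(-4053) + 5625/26119 = 202*(-1/4053) + 5625*(1/26119) = -202/4053 + 5625/26119 = 17522087/105860307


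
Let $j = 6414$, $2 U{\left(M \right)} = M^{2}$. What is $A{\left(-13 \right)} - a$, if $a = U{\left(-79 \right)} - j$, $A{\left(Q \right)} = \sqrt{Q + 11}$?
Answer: $\frac{6587}{2} + i \sqrt{2} \approx 3293.5 + 1.4142 i$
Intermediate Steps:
$U{\left(M \right)} = \frac{M^{2}}{2}$
$A{\left(Q \right)} = \sqrt{11 + Q}$
$a = - \frac{6587}{2}$ ($a = \frac{\left(-79\right)^{2}}{2} - 6414 = \frac{1}{2} \cdot 6241 - 6414 = \frac{6241}{2} - 6414 = - \frac{6587}{2} \approx -3293.5$)
$A{\left(-13 \right)} - a = \sqrt{11 - 13} - - \frac{6587}{2} = \sqrt{-2} + \frac{6587}{2} = i \sqrt{2} + \frac{6587}{2} = \frac{6587}{2} + i \sqrt{2}$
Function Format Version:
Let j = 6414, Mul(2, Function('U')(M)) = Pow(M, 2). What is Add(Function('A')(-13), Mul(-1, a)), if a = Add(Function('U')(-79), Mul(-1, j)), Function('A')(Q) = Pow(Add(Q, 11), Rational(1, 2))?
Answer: Add(Rational(6587, 2), Mul(I, Pow(2, Rational(1, 2)))) ≈ Add(3293.5, Mul(1.4142, I))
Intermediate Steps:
Function('U')(M) = Mul(Rational(1, 2), Pow(M, 2))
Function('A')(Q) = Pow(Add(11, Q), Rational(1, 2))
a = Rational(-6587, 2) (a = Add(Mul(Rational(1, 2), Pow(-79, 2)), Mul(-1, 6414)) = Add(Mul(Rational(1, 2), 6241), -6414) = Add(Rational(6241, 2), -6414) = Rational(-6587, 2) ≈ -3293.5)
Add(Function('A')(-13), Mul(-1, a)) = Add(Pow(Add(11, -13), Rational(1, 2)), Mul(-1, Rational(-6587, 2))) = Add(Pow(-2, Rational(1, 2)), Rational(6587, 2)) = Add(Mul(I, Pow(2, Rational(1, 2))), Rational(6587, 2)) = Add(Rational(6587, 2), Mul(I, Pow(2, Rational(1, 2))))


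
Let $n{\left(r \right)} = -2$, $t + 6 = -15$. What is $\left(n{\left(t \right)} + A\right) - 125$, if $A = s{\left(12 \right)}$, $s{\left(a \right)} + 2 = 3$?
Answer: $-126$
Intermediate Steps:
$t = -21$ ($t = -6 - 15 = -21$)
$s{\left(a \right)} = 1$ ($s{\left(a \right)} = -2 + 3 = 1$)
$A = 1$
$\left(n{\left(t \right)} + A\right) - 125 = \left(-2 + 1\right) - 125 = -1 - 125 = -126$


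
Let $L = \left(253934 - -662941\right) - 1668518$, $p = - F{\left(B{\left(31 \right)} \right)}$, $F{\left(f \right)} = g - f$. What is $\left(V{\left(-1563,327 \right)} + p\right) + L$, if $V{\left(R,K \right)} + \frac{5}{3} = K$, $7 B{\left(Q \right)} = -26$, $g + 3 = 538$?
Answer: $- \frac{15788984}{21} \approx -7.5186 \cdot 10^{5}$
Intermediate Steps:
$g = 535$ ($g = -3 + 538 = 535$)
$B{\left(Q \right)} = - \frac{26}{7}$ ($B{\left(Q \right)} = \frac{1}{7} \left(-26\right) = - \frac{26}{7}$)
$V{\left(R,K \right)} = - \frac{5}{3} + K$
$F{\left(f \right)} = 535 - f$
$p = - \frac{3771}{7}$ ($p = - (535 - - \frac{26}{7}) = - (535 + \frac{26}{7}) = \left(-1\right) \frac{3771}{7} = - \frac{3771}{7} \approx -538.71$)
$L = -751643$ ($L = \left(253934 + 662941\right) - 1668518 = 916875 - 1668518 = -751643$)
$\left(V{\left(-1563,327 \right)} + p\right) + L = \left(\left(- \frac{5}{3} + 327\right) - \frac{3771}{7}\right) - 751643 = \left(\frac{976}{3} - \frac{3771}{7}\right) - 751643 = - \frac{4481}{21} - 751643 = - \frac{15788984}{21}$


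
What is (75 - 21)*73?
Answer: 3942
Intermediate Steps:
(75 - 21)*73 = 54*73 = 3942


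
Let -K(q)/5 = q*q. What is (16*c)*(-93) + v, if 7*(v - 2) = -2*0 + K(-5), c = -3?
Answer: 31137/7 ≈ 4448.1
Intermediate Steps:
K(q) = -5*q² (K(q) = -5*q*q = -5*q²)
v = -111/7 (v = 2 + (-2*0 - 5*(-5)²)/7 = 2 + (0 - 5*25)/7 = 2 + (0 - 125)/7 = 2 + (⅐)*(-125) = 2 - 125/7 = -111/7 ≈ -15.857)
(16*c)*(-93) + v = (16*(-3))*(-93) - 111/7 = -48*(-93) - 111/7 = 4464 - 111/7 = 31137/7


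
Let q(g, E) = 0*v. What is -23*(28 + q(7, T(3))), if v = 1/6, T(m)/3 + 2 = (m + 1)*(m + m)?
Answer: -644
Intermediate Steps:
T(m) = -6 + 6*m*(1 + m) (T(m) = -6 + 3*((m + 1)*(m + m)) = -6 + 3*((1 + m)*(2*m)) = -6 + 3*(2*m*(1 + m)) = -6 + 6*m*(1 + m))
v = 1/6 (v = 1*(1/6) = 1/6 ≈ 0.16667)
q(g, E) = 0 (q(g, E) = 0*(1/6) = 0)
-23*(28 + q(7, T(3))) = -23*(28 + 0) = -23*28 = -644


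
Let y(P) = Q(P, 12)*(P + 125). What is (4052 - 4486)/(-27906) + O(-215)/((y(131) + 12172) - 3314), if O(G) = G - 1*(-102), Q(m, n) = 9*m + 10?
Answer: 7377425/485629514 ≈ 0.015191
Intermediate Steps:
Q(m, n) = 10 + 9*m
O(G) = 102 + G (O(G) = G + 102 = 102 + G)
y(P) = (10 + 9*P)*(125 + P) (y(P) = (10 + 9*P)*(P + 125) = (10 + 9*P)*(125 + P))
(4052 - 4486)/(-27906) + O(-215)/((y(131) + 12172) - 3314) = (4052 - 4486)/(-27906) + (102 - 215)/(((10 + 9*131)*(125 + 131) + 12172) - 3314) = -434*(-1/27906) - 113/(((10 + 1179)*256 + 12172) - 3314) = 217/13953 - 113/((1189*256 + 12172) - 3314) = 217/13953 - 113/((304384 + 12172) - 3314) = 217/13953 - 113/(316556 - 3314) = 217/13953 - 113/313242 = 7377425/485629514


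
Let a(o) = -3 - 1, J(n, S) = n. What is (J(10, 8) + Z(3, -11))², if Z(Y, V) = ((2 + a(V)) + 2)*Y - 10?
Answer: 0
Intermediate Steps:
a(o) = -4
Z(Y, V) = -10 (Z(Y, V) = ((2 - 4) + 2)*Y - 10 = (-2 + 2)*Y - 10 = 0*Y - 10 = 0 - 10 = -10)
(J(10, 8) + Z(3, -11))² = (10 - 10)² = 0² = 0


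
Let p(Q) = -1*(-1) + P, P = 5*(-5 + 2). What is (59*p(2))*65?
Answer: -53690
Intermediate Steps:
P = -15 (P = 5*(-3) = -15)
p(Q) = -14 (p(Q) = -1*(-1) - 15 = 1 - 15 = -14)
(59*p(2))*65 = (59*(-14))*65 = -826*65 = -53690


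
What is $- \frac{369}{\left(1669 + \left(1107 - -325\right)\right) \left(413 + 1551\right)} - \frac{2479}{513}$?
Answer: $- \frac{15098201653}{3124356732} \approx -4.8324$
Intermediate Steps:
$- \frac{369}{\left(1669 + \left(1107 - -325\right)\right) \left(413 + 1551\right)} - \frac{2479}{513} = - \frac{369}{\left(1669 + \left(1107 + 325\right)\right) 1964} - \frac{2479}{513} = - \frac{369}{\left(1669 + 1432\right) 1964} - \frac{2479}{513} = - \frac{369}{3101 \cdot 1964} - \frac{2479}{513} = - \frac{369}{6090364} - \frac{2479}{513} = - \frac{15098201653}{3124356732}$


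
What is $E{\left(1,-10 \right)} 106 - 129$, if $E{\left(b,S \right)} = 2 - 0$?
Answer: $83$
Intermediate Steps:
$E{\left(b,S \right)} = 2$ ($E{\left(b,S \right)} = 2 + 0 = 2$)
$E{\left(1,-10 \right)} 106 - 129 = 2 \cdot 106 - 129 = 212 - 129 = 83$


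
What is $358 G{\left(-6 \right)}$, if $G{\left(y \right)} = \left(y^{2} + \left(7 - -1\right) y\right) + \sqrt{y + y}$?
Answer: $-4296 + 716 i \sqrt{3} \approx -4296.0 + 1240.1 i$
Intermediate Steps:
$G{\left(y \right)} = y^{2} + 8 y + \sqrt{2} \sqrt{y}$ ($G{\left(y \right)} = \left(y^{2} + \left(7 + 1\right) y\right) + \sqrt{2 y} = \left(y^{2} + 8 y\right) + \sqrt{2} \sqrt{y} = y^{2} + 8 y + \sqrt{2} \sqrt{y}$)
$358 G{\left(-6 \right)} = 358 \left(\left(-6\right)^{2} + 8 \left(-6\right) + \sqrt{2} \sqrt{-6}\right) = 358 \left(36 - 48 + \sqrt{2} i \sqrt{6}\right) = 358 \left(36 - 48 + 2 i \sqrt{3}\right) = 358 \left(-12 + 2 i \sqrt{3}\right) = -4296 + 716 i \sqrt{3}$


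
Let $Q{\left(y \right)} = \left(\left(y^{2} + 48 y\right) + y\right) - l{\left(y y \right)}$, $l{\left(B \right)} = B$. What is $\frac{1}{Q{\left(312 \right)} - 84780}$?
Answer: $- \frac{1}{69492} \approx -1.439 \cdot 10^{-5}$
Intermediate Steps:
$Q{\left(y \right)} = 49 y$ ($Q{\left(y \right)} = \left(\left(y^{2} + 48 y\right) + y\right) - y y = \left(y^{2} + 49 y\right) - y^{2} = 49 y$)
$\frac{1}{Q{\left(312 \right)} - 84780} = \frac{1}{49 \cdot 312 - 84780} = \frac{1}{15288 - 84780} = \frac{1}{-69492} = - \frac{1}{69492}$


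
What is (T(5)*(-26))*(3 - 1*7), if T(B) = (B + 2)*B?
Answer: 3640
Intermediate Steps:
T(B) = B*(2 + B) (T(B) = (2 + B)*B = B*(2 + B))
(T(5)*(-26))*(3 - 1*7) = ((5*(2 + 5))*(-26))*(3 - 1*7) = ((5*7)*(-26))*(3 - 7) = (35*(-26))*(-4) = -910*(-4) = 3640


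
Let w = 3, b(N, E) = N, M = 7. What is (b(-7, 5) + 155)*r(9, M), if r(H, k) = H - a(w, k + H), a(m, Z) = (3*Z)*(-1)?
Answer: 8436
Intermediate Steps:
a(m, Z) = -3*Z
r(H, k) = 3*k + 4*H (r(H, k) = H - (-3)*(k + H) = H - (-3)*(H + k) = H - (-3*H - 3*k) = H + (3*H + 3*k) = 3*k + 4*H)
(b(-7, 5) + 155)*r(9, M) = (-7 + 155)*(3*7 + 4*9) = 148*(21 + 36) = 148*57 = 8436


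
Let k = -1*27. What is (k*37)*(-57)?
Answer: 56943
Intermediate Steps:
k = -27
(k*37)*(-57) = -27*37*(-57) = -999*(-57) = 56943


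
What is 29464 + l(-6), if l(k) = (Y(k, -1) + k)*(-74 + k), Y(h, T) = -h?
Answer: 29464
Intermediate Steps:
l(k) = 0 (l(k) = (-k + k)*(-74 + k) = 0*(-74 + k) = 0)
29464 + l(-6) = 29464 + 0 = 29464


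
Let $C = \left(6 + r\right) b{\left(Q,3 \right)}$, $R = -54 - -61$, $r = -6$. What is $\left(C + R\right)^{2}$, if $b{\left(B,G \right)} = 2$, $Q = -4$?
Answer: $49$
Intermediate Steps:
$R = 7$ ($R = -54 + 61 = 7$)
$C = 0$ ($C = \left(6 - 6\right) 2 = 0 \cdot 2 = 0$)
$\left(C + R\right)^{2} = \left(0 + 7\right)^{2} = 7^{2} = 49$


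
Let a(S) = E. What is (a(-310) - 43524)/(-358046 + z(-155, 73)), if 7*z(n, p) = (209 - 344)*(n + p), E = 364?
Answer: 75530/623813 ≈ 0.12108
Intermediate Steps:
a(S) = 364
z(n, p) = -135*n/7 - 135*p/7 (z(n, p) = ((209 - 344)*(n + p))/7 = (-135*(n + p))/7 = (-135*n - 135*p)/7 = -135*n/7 - 135*p/7)
(a(-310) - 43524)/(-358046 + z(-155, 73)) = (364 - 43524)/(-358046 + (-135/7*(-155) - 135/7*73)) = -43160/(-358046 + (20925/7 - 9855/7)) = -43160/(-358046 + 11070/7) = -43160/(-2495252/7) = -43160*(-7/2495252) = 75530/623813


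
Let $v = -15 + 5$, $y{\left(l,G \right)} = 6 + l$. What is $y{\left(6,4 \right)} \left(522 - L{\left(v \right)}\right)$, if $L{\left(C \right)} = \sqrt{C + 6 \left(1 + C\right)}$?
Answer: $6264 - 96 i \approx 6264.0 - 96.0 i$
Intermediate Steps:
$v = -10$
$L{\left(C \right)} = \sqrt{6 + 7 C}$ ($L{\left(C \right)} = \sqrt{C + \left(6 + 6 C\right)} = \sqrt{6 + 7 C}$)
$y{\left(6,4 \right)} \left(522 - L{\left(v \right)}\right) = \left(6 + 6\right) \left(522 - \sqrt{6 + 7 \left(-10\right)}\right) = 12 \left(522 - \sqrt{6 - 70}\right) = 12 \left(522 - \sqrt{-64}\right) = 12 \left(522 - 8 i\right) = 6264 - 96 i$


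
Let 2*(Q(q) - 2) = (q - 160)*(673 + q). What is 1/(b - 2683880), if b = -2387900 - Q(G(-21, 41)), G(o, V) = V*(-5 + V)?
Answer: -1/6485824 ≈ -1.5418e-7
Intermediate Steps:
Q(q) = 2 + (-160 + q)*(673 + q)/2 (Q(q) = 2 + ((q - 160)*(673 + q))/2 = 2 + ((-160 + q)*(673 + q))/2 = 2 + (-160 + q)*(673 + q)/2)
b = -3801944 (b = -2387900 - (-53838 + (41*(-5 + 41))**2/2 + 513*(41*(-5 + 41))/2) = -2387900 - (-53838 + (41*36)**2/2 + 513*(41*36)/2) = -2387900 - (-53838 + (1/2)*1476**2 + (513/2)*1476) = -2387900 - (-53838 + (1/2)*2178576 + 378594) = -2387900 - (-53838 + 1089288 + 378594) = -2387900 - 1*1414044 = -2387900 - 1414044 = -3801944)
1/(b - 2683880) = 1/(-3801944 - 2683880) = 1/(-6485824) = -1/6485824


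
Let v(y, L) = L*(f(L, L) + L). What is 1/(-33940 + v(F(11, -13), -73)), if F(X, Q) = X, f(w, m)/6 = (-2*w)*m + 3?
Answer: 1/4638279 ≈ 2.1560e-7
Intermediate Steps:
f(w, m) = 18 - 12*m*w (f(w, m) = 6*((-2*w)*m + 3) = 6*(-2*m*w + 3) = 6*(3 - 2*m*w) = 18 - 12*m*w)
v(y, L) = L*(18 + L - 12*L**2) (v(y, L) = L*((18 - 12*L*L) + L) = L*((18 - 12*L**2) + L) = L*(18 + L - 12*L**2))
1/(-33940 + v(F(11, -13), -73)) = 1/(-33940 - 73*(18 - 73 - 12*(-73)**2)) = 1/(-33940 - 73*(18 - 73 - 12*5329)) = 1/(-33940 - 73*(18 - 73 - 63948)) = 1/(-33940 - 73*(-64003)) = 1/(-33940 + 4672219) = 1/4638279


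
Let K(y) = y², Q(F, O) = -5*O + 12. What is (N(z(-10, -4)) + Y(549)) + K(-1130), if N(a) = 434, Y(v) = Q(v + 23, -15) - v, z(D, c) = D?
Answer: 1276872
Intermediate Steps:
Q(F, O) = 12 - 5*O
Y(v) = 87 - v (Y(v) = (12 - 5*(-15)) - v = (12 + 75) - v = 87 - v)
(N(z(-10, -4)) + Y(549)) + K(-1130) = (434 + (87 - 1*549)) + (-1130)² = (434 + (87 - 549)) + 1276900 = (434 - 462) + 1276900 = -28 + 1276900 = 1276872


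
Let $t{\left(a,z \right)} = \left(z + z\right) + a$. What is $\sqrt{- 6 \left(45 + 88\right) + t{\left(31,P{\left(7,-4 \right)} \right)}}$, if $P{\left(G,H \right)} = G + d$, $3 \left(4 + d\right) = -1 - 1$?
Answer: $\frac{i \sqrt{6861}}{3} \approx 27.61 i$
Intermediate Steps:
$d = - \frac{14}{3}$ ($d = -4 + \frac{-1 - 1}{3} = -4 + \frac{1}{3} \left(-2\right) = -4 - \frac{2}{3} = - \frac{14}{3} \approx -4.6667$)
$P{\left(G,H \right)} = - \frac{14}{3} + G$ ($P{\left(G,H \right)} = G - \frac{14}{3} = - \frac{14}{3} + G$)
$t{\left(a,z \right)} = a + 2 z$ ($t{\left(a,z \right)} = 2 z + a = a + 2 z$)
$\sqrt{- 6 \left(45 + 88\right) + t{\left(31,P{\left(7,-4 \right)} \right)}} = \sqrt{- 6 \left(45 + 88\right) + \left(31 + 2 \left(- \frac{14}{3} + 7\right)\right)} = \sqrt{\left(-6\right) 133 + \left(31 + 2 \cdot \frac{7}{3}\right)} = \sqrt{-798 + \left(31 + \frac{14}{3}\right)} = \sqrt{-798 + \frac{107}{3}} = \sqrt{- \frac{2287}{3}} = \frac{i \sqrt{6861}}{3}$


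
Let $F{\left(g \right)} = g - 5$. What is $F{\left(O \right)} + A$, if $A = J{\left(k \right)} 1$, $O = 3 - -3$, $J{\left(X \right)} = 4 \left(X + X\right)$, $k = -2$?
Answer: $-15$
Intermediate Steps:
$J{\left(X \right)} = 8 X$ ($J{\left(X \right)} = 4 \cdot 2 X = 8 X$)
$O = 6$ ($O = 3 + 3 = 6$)
$F{\left(g \right)} = -5 + g$ ($F{\left(g \right)} = g - 5 = -5 + g$)
$A = -16$ ($A = 8 \left(-2\right) 1 = \left(-16\right) 1 = -16$)
$F{\left(O \right)} + A = \left(-5 + 6\right) - 16 = 1 - 16 = -15$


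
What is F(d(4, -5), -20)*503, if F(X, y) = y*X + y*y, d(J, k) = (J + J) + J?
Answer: 80480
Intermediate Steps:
d(J, k) = 3*J (d(J, k) = 2*J + J = 3*J)
F(X, y) = y**2 + X*y (F(X, y) = X*y + y**2 = y**2 + X*y)
F(d(4, -5), -20)*503 = -20*(3*4 - 20)*503 = -20*(12 - 20)*503 = -20*(-8)*503 = 160*503 = 80480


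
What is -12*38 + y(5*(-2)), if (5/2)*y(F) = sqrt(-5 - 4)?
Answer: -456 + 6*I/5 ≈ -456.0 + 1.2*I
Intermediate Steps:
y(F) = 6*I/5 (y(F) = 2*sqrt(-5 - 4)/5 = 2*sqrt(-9)/5 = 2*(3*I)/5 = 6*I/5)
-12*38 + y(5*(-2)) = -12*38 + 6*I/5 = -456 + 6*I/5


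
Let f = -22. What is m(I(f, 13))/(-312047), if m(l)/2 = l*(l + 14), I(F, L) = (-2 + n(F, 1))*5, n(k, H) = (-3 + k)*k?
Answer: -15091920/312047 ≈ -48.364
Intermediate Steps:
n(k, H) = k*(-3 + k)
I(F, L) = -10 + 5*F*(-3 + F) (I(F, L) = (-2 + F*(-3 + F))*5 = -10 + 5*F*(-3 + F))
m(l) = 2*l*(14 + l) (m(l) = 2*(l*(l + 14)) = 2*(l*(14 + l)) = 2*l*(14 + l))
m(I(f, 13))/(-312047) = (2*(-10 + 5*(-22)*(-3 - 22))*(14 + (-10 + 5*(-22)*(-3 - 22))))/(-312047) = (2*(-10 + 5*(-22)*(-25))*(14 + (-10 + 5*(-22)*(-25))))*(-1/312047) = (2*(-10 + 2750)*(14 + (-10 + 2750)))*(-1/312047) = (2*2740*(14 + 2740))*(-1/312047) = (2*2740*2754)*(-1/312047) = 15091920*(-1/312047) = -15091920/312047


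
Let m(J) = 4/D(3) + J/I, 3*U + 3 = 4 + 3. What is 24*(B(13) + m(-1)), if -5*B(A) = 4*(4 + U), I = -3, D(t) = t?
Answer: -312/5 ≈ -62.400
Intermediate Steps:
U = 4/3 (U = -1 + (4 + 3)/3 = -1 + (⅓)*7 = -1 + 7/3 = 4/3 ≈ 1.3333)
B(A) = -64/15 (B(A) = -4*(4 + 4/3)/5 = -4*16/(5*3) = -⅕*64/3 = -64/15)
m(J) = 4/3 - J/3 (m(J) = 4/3 + J/(-3) = 4*(⅓) + J*(-⅓) = 4/3 - J/3)
24*(B(13) + m(-1)) = 24*(-64/15 + (4/3 - ⅓*(-1))) = 24*(-64/15 + (4/3 + ⅓)) = 24*(-64/15 + 5/3) = 24*(-13/5) = -312/5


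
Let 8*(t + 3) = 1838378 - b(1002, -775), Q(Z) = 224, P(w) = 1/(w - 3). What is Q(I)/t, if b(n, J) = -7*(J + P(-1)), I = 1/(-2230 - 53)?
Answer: 1024/1047387 ≈ 0.00097767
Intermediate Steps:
I = -1/2283 (I = 1/(-2283) = -1/2283 ≈ -0.00043802)
P(w) = 1/(-3 + w)
b(n, J) = 7/4 - 7*J (b(n, J) = -7*(J + 1/(-3 - 1)) = -7*(J + 1/(-4)) = -7*(J - ¼) = -7*(-¼ + J) = 7/4 - 7*J)
t = 7331709/32 (t = -3 + (1838378 - (7/4 - 7*(-775)))/8 = -3 + (1838378 - (7/4 + 5425))/8 = -3 + (1838378 - 1*21707/4)/8 = -3 + (1838378 - 21707/4)/8 = -3 + (⅛)*(7331805/4) = -3 + 7331805/32 = 7331709/32 ≈ 2.2912e+5)
Q(I)/t = 224/(7331709/32) = 224*(32/7331709) = 1024/1047387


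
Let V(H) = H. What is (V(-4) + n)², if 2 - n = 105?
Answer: 11449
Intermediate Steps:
n = -103 (n = 2 - 1*105 = 2 - 105 = -103)
(V(-4) + n)² = (-4 - 103)² = (-107)² = 11449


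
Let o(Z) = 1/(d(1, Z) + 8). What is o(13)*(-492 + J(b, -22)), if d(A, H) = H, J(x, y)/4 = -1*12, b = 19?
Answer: -180/7 ≈ -25.714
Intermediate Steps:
J(x, y) = -48 (J(x, y) = 4*(-1*12) = 4*(-12) = -48)
o(Z) = 1/(8 + Z) (o(Z) = 1/(Z + 8) = 1/(8 + Z))
o(13)*(-492 + J(b, -22)) = (-492 - 48)/(8 + 13) = -540/21 = (1/21)*(-540) = -180/7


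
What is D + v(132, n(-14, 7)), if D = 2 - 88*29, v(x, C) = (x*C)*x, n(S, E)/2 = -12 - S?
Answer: 67146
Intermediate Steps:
n(S, E) = -24 - 2*S (n(S, E) = 2*(-12 - S) = -24 - 2*S)
v(x, C) = C*x² (v(x, C) = (C*x)*x = C*x²)
D = -2550 (D = 2 - 2552 = -2550)
D + v(132, n(-14, 7)) = -2550 + (-24 - 2*(-14))*132² = -2550 + (-24 + 28)*17424 = -2550 + 4*17424 = -2550 + 69696 = 67146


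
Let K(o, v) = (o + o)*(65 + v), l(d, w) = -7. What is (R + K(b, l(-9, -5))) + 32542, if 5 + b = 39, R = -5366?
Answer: 31120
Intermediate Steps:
b = 34 (b = -5 + 39 = 34)
K(o, v) = 2*o*(65 + v) (K(o, v) = (2*o)*(65 + v) = 2*o*(65 + v))
(R + K(b, l(-9, -5))) + 32542 = (-5366 + 2*34*(65 - 7)) + 32542 = (-5366 + 2*34*58) + 32542 = (-5366 + 3944) + 32542 = -1422 + 32542 = 31120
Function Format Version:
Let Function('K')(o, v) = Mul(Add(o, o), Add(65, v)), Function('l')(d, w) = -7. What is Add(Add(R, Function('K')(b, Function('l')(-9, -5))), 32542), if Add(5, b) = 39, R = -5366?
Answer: 31120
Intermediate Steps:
b = 34 (b = Add(-5, 39) = 34)
Function('K')(o, v) = Mul(2, o, Add(65, v)) (Function('K')(o, v) = Mul(Mul(2, o), Add(65, v)) = Mul(2, o, Add(65, v)))
Add(Add(R, Function('K')(b, Function('l')(-9, -5))), 32542) = Add(Add(-5366, Mul(2, 34, Add(65, -7))), 32542) = Add(Add(-5366, Mul(2, 34, 58)), 32542) = Add(Add(-5366, 3944), 32542) = Add(-1422, 32542) = 31120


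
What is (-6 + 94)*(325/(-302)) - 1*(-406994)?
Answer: 61441794/151 ≈ 4.0690e+5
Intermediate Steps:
(-6 + 94)*(325/(-302)) - 1*(-406994) = 88*(325*(-1/302)) + 406994 = 88*(-325/302) + 406994 = -14300/151 + 406994 = 61441794/151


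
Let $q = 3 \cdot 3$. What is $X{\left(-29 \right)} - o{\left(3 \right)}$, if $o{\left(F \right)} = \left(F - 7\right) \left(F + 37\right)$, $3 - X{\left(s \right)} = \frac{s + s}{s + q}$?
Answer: $\frac{1601}{10} \approx 160.1$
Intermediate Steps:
$q = 9$
$X{\left(s \right)} = 3 - \frac{2 s}{9 + s}$ ($X{\left(s \right)} = 3 - \frac{s + s}{s + 9} = 3 - \frac{2 s}{9 + s}$)
$o{\left(F \right)} = \left(-7 + F\right) \left(37 + F\right)$
$X{\left(-29 \right)} - o{\left(3 \right)} = \frac{27 - 29}{9 - 29} - \left(-259 + 3^{2} + 30 \cdot 3\right) = \frac{1}{-20} \left(-2\right) - \left(-259 + 9 + 90\right) = \left(- \frac{1}{20}\right) \left(-2\right) - -160 = \frac{1}{10} + 160 = \frac{1601}{10}$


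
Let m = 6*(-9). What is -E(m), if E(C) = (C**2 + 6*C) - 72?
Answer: -2520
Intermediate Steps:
m = -54
E(C) = -72 + C**2 + 6*C
-E(m) = -(-72 + (-54)**2 + 6*(-54)) = -(-72 + 2916 - 324) = -1*2520 = -2520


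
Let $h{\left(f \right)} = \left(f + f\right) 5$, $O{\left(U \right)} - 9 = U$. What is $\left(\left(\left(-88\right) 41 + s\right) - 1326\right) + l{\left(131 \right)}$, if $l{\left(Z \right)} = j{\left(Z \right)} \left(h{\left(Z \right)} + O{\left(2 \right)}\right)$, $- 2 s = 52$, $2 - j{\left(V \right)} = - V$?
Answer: $170733$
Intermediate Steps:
$j{\left(V \right)} = 2 + V$ ($j{\left(V \right)} = 2 - - V = 2 + V$)
$s = -26$ ($s = \left(- \frac{1}{2}\right) 52 = -26$)
$O{\left(U \right)} = 9 + U$
$h{\left(f \right)} = 10 f$ ($h{\left(f \right)} = 2 f 5 = 10 f$)
$l{\left(Z \right)} = \left(2 + Z\right) \left(11 + 10 Z\right)$ ($l{\left(Z \right)} = \left(2 + Z\right) \left(10 Z + \left(9 + 2\right)\right) = \left(2 + Z\right) \left(10 Z + 11\right) = \left(2 + Z\right) \left(11 + 10 Z\right)$)
$\left(\left(\left(-88\right) 41 + s\right) - 1326\right) + l{\left(131 \right)} = \left(\left(\left(-88\right) 41 - 26\right) - 1326\right) + \left(2 + 131\right) \left(11 + 10 \cdot 131\right) = \left(\left(-3608 - 26\right) - 1326\right) + 133 \left(11 + 1310\right) = \left(-3634 - 1326\right) + 133 \cdot 1321 = -4960 + 175693 = 170733$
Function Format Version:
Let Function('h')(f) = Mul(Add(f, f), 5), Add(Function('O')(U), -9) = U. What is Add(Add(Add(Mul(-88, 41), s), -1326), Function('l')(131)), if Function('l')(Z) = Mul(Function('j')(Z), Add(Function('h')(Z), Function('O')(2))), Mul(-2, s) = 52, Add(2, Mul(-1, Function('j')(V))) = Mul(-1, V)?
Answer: 170733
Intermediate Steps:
Function('j')(V) = Add(2, V) (Function('j')(V) = Add(2, Mul(-1, Mul(-1, V))) = Add(2, V))
s = -26 (s = Mul(Rational(-1, 2), 52) = -26)
Function('O')(U) = Add(9, U)
Function('h')(f) = Mul(10, f) (Function('h')(f) = Mul(Mul(2, f), 5) = Mul(10, f))
Function('l')(Z) = Mul(Add(2, Z), Add(11, Mul(10, Z))) (Function('l')(Z) = Mul(Add(2, Z), Add(Mul(10, Z), Add(9, 2))) = Mul(Add(2, Z), Add(Mul(10, Z), 11)) = Mul(Add(2, Z), Add(11, Mul(10, Z))))
Add(Add(Add(Mul(-88, 41), s), -1326), Function('l')(131)) = Add(Add(Add(Mul(-88, 41), -26), -1326), Mul(Add(2, 131), Add(11, Mul(10, 131)))) = Add(Add(Add(-3608, -26), -1326), Mul(133, Add(11, 1310))) = Add(Add(-3634, -1326), Mul(133, 1321)) = Add(-4960, 175693) = 170733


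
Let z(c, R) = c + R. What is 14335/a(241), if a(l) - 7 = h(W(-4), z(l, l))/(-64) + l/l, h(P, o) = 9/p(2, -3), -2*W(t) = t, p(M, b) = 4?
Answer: 3669760/2039 ≈ 1799.8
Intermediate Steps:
z(c, R) = R + c
W(t) = -t/2
h(P, o) = 9/4
a(l) = 2039/256 (a(l) = 7 + ((9/4)/(-64) + l/l) = 7 + ((9/4)*(-1/64) + 1) = 7 + (-9/256 + 1) = 7 + 247/256 = 2039/256)
14335/a(241) = 14335/(2039/256) = 14335*(256/2039) = 3669760/2039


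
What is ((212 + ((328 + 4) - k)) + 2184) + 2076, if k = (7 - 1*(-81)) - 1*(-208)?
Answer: 4508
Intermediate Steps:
k = 296 (k = (7 + 81) + 208 = 88 + 208 = 296)
((212 + ((328 + 4) - k)) + 2184) + 2076 = ((212 + ((328 + 4) - 1*296)) + 2184) + 2076 = ((212 + (332 - 296)) + 2184) + 2076 = ((212 + 36) + 2184) + 2076 = (248 + 2184) + 2076 = 2432 + 2076 = 4508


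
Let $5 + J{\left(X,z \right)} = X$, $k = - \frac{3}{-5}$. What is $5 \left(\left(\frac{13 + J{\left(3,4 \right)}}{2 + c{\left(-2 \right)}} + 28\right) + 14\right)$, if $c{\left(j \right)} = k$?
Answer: $\frac{3005}{13} \approx 231.15$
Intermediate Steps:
$k = \frac{3}{5}$ ($k = \left(-3\right) \left(- \frac{1}{5}\right) = \frac{3}{5} \approx 0.6$)
$J{\left(X,z \right)} = -5 + X$
$c{\left(j \right)} = \frac{3}{5}$
$5 \left(\left(\frac{13 + J{\left(3,4 \right)}}{2 + c{\left(-2 \right)}} + 28\right) + 14\right) = 5 \left(\left(\frac{13 + \left(-5 + 3\right)}{2 + \frac{3}{5}} + 28\right) + 14\right) = 5 \left(\left(\frac{13 - 2}{\frac{13}{5}} + 28\right) + 14\right) = 5 \left(\left(11 \cdot \frac{5}{13} + 28\right) + 14\right) = 5 \left(\left(\frac{55}{13} + 28\right) + 14\right) = 5 \left(\frac{419}{13} + 14\right) = 5 \cdot \frac{601}{13} = \frac{3005}{13}$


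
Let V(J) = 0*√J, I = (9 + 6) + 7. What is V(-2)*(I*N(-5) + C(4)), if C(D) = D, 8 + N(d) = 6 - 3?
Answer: 0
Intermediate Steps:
I = 22 (I = 15 + 7 = 22)
N(d) = -5 (N(d) = -8 + (6 - 3) = -8 + 3 = -5)
V(J) = 0
V(-2)*(I*N(-5) + C(4)) = 0*(22*(-5) + 4) = 0*(-110 + 4) = 0*(-106) = 0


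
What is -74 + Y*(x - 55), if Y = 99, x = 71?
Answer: 1510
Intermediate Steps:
-74 + Y*(x - 55) = -74 + 99*(71 - 55) = -74 + 99*16 = -74 + 1584 = 1510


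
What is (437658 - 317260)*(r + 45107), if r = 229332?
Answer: 33041906722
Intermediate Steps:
(437658 - 317260)*(r + 45107) = (437658 - 317260)*(229332 + 45107) = 120398*274439 = 33041906722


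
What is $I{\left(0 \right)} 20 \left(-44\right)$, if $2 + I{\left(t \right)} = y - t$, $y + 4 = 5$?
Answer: $880$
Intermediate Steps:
$y = 1$ ($y = -4 + 5 = 1$)
$I{\left(t \right)} = -1 - t$ ($I{\left(t \right)} = -2 - \left(-1 + t\right) = -1 - t$)
$I{\left(0 \right)} 20 \left(-44\right) = \left(-1 - 0\right) 20 \left(-44\right) = \left(-1 + 0\right) 20 \left(-44\right) = \left(-1\right) 20 \left(-44\right) = \left(-20\right) \left(-44\right) = 880$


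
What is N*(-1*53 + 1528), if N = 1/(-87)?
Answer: -1475/87 ≈ -16.954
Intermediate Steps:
N = -1/87 ≈ -0.011494
N*(-1*53 + 1528) = -(-1*53 + 1528)/87 = -(-53 + 1528)/87 = -1/87*1475 = -1475/87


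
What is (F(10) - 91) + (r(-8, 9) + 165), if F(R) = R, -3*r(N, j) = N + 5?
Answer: 85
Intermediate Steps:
r(N, j) = -5/3 - N/3 (r(N, j) = -(N + 5)/3 = -(5 + N)/3 = -5/3 - N/3)
(F(10) - 91) + (r(-8, 9) + 165) = (10 - 91) + ((-5/3 - ⅓*(-8)) + 165) = -81 + ((-5/3 + 8/3) + 165) = -81 + (1 + 165) = -81 + 166 = 85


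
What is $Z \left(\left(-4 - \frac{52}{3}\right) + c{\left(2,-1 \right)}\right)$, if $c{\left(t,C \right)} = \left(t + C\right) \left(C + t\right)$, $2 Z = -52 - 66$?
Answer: $\frac{3599}{3} \approx 1199.7$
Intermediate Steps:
$Z = -59$ ($Z = \frac{-52 - 66}{2} = \frac{1}{2} \left(-118\right) = -59$)
$c{\left(t,C \right)} = \left(C + t\right)^{2}$ ($c{\left(t,C \right)} = \left(C + t\right) \left(C + t\right) = \left(C + t\right)^{2}$)
$Z \left(\left(-4 - \frac{52}{3}\right) + c{\left(2,-1 \right)}\right) = - 59 \left(\left(-4 - \frac{52}{3}\right) + \left(-1 + 2\right)^{2}\right) = - 59 \left(\left(-4 - \frac{52}{3}\right) + 1^{2}\right) = - 59 \left(\left(-4 - \frac{52}{3}\right) + 1\right) = - 59 \left(- \frac{64}{3} + 1\right) = \left(-59\right) \left(- \frac{61}{3}\right) = \frac{3599}{3}$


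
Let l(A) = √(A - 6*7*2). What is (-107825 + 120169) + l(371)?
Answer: 12344 + √287 ≈ 12361.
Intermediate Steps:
l(A) = √(-84 + A) (l(A) = √(A - 42*2) = √(A - 84) = √(-84 + A))
(-107825 + 120169) + l(371) = (-107825 + 120169) + √(-84 + 371) = 12344 + √287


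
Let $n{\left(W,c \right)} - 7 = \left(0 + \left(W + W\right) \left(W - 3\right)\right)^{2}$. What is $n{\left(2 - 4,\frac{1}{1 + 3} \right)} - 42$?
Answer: $365$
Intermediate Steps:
$n{\left(W,c \right)} = 7 + 4 W^{2} \left(-3 + W\right)^{2}$ ($n{\left(W,c \right)} = 7 + \left(0 + \left(W + W\right) \left(W - 3\right)\right)^{2} = 7 + \left(0 + 2 W \left(-3 + W\right)\right)^{2} = 7 + \left(2 W \left(-3 + W\right)\right)^{2} = 7 + 4 W^{2} \left(-3 + W\right)^{2}$)
$n{\left(2 - 4,\frac{1}{1 + 3} \right)} - 42 = \left(7 + 4 \left(2 - 4\right)^{2} \left(-3 + \left(2 - 4\right)\right)^{2}\right) - 42 = \left(7 + 4 \left(-2\right)^{2} \left(-3 - 2\right)^{2}\right) - 42 = \left(7 + 4 \cdot 4 \left(-5\right)^{2}\right) - 42 = \left(7 + 4 \cdot 4 \cdot 25\right) - 42 = \left(7 + 400\right) - 42 = 407 - 42 = 365$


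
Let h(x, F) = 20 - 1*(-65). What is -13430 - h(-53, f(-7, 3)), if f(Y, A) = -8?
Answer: -13515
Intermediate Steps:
h(x, F) = 85 (h(x, F) = 20 + 65 = 85)
-13430 - h(-53, f(-7, 3)) = -13430 - 1*85 = -13430 - 85 = -13515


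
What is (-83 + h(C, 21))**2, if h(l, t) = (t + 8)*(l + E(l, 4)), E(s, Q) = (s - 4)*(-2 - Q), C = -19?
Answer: 11343424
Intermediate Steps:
E(s, Q) = (-4 + s)*(-2 - Q)
h(l, t) = (8 + t)*(24 - 5*l) (h(l, t) = (t + 8)*(l + (8 - 2*l + 4*4 - 1*4*l)) = (8 + t)*(l + (8 - 2*l + 16 - 4*l)) = (8 + t)*(l + (24 - 6*l)) = (8 + t)*(24 - 5*l))
(-83 + h(C, 21))**2 = (-83 + (192 - 40*(-19) + 24*21 - 5*(-19)*21))**2 = (-83 + (192 + 760 + 504 + 1995))**2 = (-83 + 3451)**2 = 3368**2 = 11343424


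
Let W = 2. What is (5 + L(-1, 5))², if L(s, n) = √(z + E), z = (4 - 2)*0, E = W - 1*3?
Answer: (5 + I)² ≈ 24.0 + 10.0*I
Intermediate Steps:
E = -1 (E = 2 - 1*3 = 2 - 3 = -1)
z = 0 (z = 2*0 = 0)
L(s, n) = I (L(s, n) = √(0 - 1) = √(-1) = I)
(5 + L(-1, 5))² = (5 + I)²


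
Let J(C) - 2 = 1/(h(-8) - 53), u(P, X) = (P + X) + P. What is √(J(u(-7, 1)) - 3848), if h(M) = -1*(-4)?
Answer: I*√188455/7 ≈ 62.016*I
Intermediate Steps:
h(M) = 4
u(P, X) = X + 2*P
J(C) = 97/49 (J(C) = 2 + 1/(4 - 53) = 2 + 1/(-49) = 2 - 1/49 = 97/49)
√(J(u(-7, 1)) - 3848) = √(97/49 - 3848) = √(-188455/49) = I*√188455/7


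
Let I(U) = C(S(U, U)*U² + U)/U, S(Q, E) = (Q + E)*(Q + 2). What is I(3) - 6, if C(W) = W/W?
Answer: -17/3 ≈ -5.6667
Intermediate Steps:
S(Q, E) = (2 + Q)*(E + Q) (S(Q, E) = (E + Q)*(2 + Q) = (2 + Q)*(E + Q))
C(W) = 1
I(U) = 1/U
I(3) - 6 = 1/3 - 6 = ⅓ - 6 = -17/3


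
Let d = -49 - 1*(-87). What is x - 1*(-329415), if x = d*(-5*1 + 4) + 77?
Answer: 329454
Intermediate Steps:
d = 38 (d = -49 + 87 = 38)
x = 39 (x = 38*(-5*1 + 4) + 77 = 38*(-5 + 4) + 77 = 38*(-1) + 77 = -38 + 77 = 39)
x - 1*(-329415) = 39 - 1*(-329415) = 39 + 329415 = 329454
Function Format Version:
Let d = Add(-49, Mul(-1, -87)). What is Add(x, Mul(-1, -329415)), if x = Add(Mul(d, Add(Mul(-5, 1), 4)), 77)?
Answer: 329454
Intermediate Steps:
d = 38 (d = Add(-49, 87) = 38)
x = 39 (x = Add(Mul(38, Add(Mul(-5, 1), 4)), 77) = Add(Mul(38, Add(-5, 4)), 77) = Add(Mul(38, -1), 77) = Add(-38, 77) = 39)
Add(x, Mul(-1, -329415)) = Add(39, Mul(-1, -329415)) = Add(39, 329415) = 329454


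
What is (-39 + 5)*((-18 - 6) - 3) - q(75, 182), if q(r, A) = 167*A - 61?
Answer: -29415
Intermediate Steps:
q(r, A) = -61 + 167*A
(-39 + 5)*((-18 - 6) - 3) - q(75, 182) = (-39 + 5)*((-18 - 6) - 3) - (-61 + 167*182) = -34*(-24 - 3) - (-61 + 30394) = -34*(-27) - 1*30333 = 918 - 30333 = -29415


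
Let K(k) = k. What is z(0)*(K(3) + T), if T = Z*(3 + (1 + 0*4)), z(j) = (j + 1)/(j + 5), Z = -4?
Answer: -13/5 ≈ -2.6000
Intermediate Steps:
z(j) = (1 + j)/(5 + j)
T = -16 (T = -4*(3 + (1 + 0*4)) = -4*(3 + (1 + 0)) = -4*(3 + 1) = -4*4 = -16)
z(0)*(K(3) + T) = ((1 + 0)/(5 + 0))*(3 - 16) = (1/5)*(-13) = ((⅕)*1)*(-13) = (⅕)*(-13) = -13/5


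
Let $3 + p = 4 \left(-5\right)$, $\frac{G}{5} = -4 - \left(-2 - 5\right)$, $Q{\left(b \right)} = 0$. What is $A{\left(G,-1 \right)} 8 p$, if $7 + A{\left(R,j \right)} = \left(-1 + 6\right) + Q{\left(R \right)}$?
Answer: $368$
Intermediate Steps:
$G = 15$ ($G = 5 \left(-4 - \left(-2 - 5\right)\right) = 5 \left(-4 - -7\right) = 5 \left(-4 + 7\right) = 5 \cdot 3 = 15$)
$p = -23$ ($p = -3 + 4 \left(-5\right) = -3 - 20 = -23$)
$A{\left(R,j \right)} = -2$ ($A{\left(R,j \right)} = -7 + \left(\left(-1 + 6\right) + 0\right) = -7 + \left(5 + 0\right) = -7 + 5 = -2$)
$A{\left(G,-1 \right)} 8 p = \left(-2\right) 8 \left(-23\right) = \left(-16\right) \left(-23\right) = 368$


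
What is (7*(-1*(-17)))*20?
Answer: 2380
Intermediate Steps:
(7*(-1*(-17)))*20 = (7*17)*20 = 119*20 = 2380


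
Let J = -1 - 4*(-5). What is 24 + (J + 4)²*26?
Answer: 13778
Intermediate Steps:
J = 19 (J = -1 + 20 = 19)
24 + (J + 4)²*26 = 24 + (19 + 4)²*26 = 24 + 23²*26 = 24 + 529*26 = 24 + 13754 = 13778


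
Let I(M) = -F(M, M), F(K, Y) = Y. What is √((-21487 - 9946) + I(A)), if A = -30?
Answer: I*√31403 ≈ 177.21*I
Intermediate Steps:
I(M) = -M
√((-21487 - 9946) + I(A)) = √((-21487 - 9946) - 1*(-30)) = √(-31433 + 30) = √(-31403) = I*√31403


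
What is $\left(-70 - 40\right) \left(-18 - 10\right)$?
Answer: $3080$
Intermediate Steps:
$\left(-70 - 40\right) \left(-18 - 10\right) = \left(-110\right) \left(-28\right) = 3080$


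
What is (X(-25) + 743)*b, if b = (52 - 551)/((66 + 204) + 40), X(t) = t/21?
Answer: -3886711/3255 ≈ -1194.1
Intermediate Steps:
X(t) = t/21 (X(t) = t*(1/21) = t/21)
b = -499/310 (b = -499/(270 + 40) = -499/310 ≈ -1.6097)
(X(-25) + 743)*b = ((1/21)*(-25) + 743)*(-499/310) = (-25/21 + 743)*(-499/310) = (15578/21)*(-499/310) = -3886711/3255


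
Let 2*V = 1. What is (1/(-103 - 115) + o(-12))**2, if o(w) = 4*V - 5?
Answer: 429025/47524 ≈ 9.0275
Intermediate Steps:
V = 1/2 (V = (1/2)*1 = 1/2 ≈ 0.50000)
o(w) = -3 (o(w) = 4*(1/2) - 5 = 2 - 5 = -3)
(1/(-103 - 115) + o(-12))**2 = (1/(-103 - 115) - 3)**2 = (1/(-218) - 3)**2 = (-1/218 - 3)**2 = (-655/218)**2 = 429025/47524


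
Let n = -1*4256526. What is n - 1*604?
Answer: -4257130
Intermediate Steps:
n = -4256526
n - 1*604 = -4256526 - 1*604 = -4256526 - 604 = -4257130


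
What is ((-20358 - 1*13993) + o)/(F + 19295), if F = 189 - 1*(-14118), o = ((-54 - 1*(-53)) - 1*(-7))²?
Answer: -34315/33602 ≈ -1.0212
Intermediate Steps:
o = 36 (o = ((-54 + 53) + 7)² = (-1 + 7)² = 6² = 36)
F = 14307 (F = 189 + 14118 = 14307)
((-20358 - 1*13993) + o)/(F + 19295) = ((-20358 - 1*13993) + 36)/(14307 + 19295) = ((-20358 - 13993) + 36)/33602 = (-34351 + 36)*(1/33602) = -34315*1/33602 = -34315/33602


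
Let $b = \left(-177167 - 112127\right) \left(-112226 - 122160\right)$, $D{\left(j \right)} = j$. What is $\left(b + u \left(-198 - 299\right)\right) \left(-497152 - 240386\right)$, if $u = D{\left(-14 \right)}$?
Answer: $-50009848596851796$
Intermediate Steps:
$u = -14$
$b = 67806463484$ ($b = \left(-289294\right) \left(-234386\right) = 67806463484$)
$\left(b + u \left(-198 - 299\right)\right) \left(-497152 - 240386\right) = \left(67806463484 - 14 \left(-198 - 299\right)\right) \left(-497152 - 240386\right) = \left(67806463484 - -6958\right) \left(-737538\right) = \left(67806463484 + 6958\right) \left(-737538\right) = 67806470442 \left(-737538\right) = -50009848596851796$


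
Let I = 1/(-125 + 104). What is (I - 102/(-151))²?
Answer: 3964081/10055241 ≈ 0.39423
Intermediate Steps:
I = -1/21 (I = 1/(-21) = -1/21 ≈ -0.047619)
(I - 102/(-151))² = (-1/21 - 102/(-151))² = (-1/21 - 102*(-1/151))² = (-1/21 + 102/151)² = (1991/3171)² = 3964081/10055241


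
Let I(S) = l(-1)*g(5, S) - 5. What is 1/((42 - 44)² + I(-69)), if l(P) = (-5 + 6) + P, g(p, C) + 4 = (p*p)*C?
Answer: -1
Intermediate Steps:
g(p, C) = -4 + C*p² (g(p, C) = -4 + (p*p)*C = -4 + p²*C = -4 + C*p²)
l(P) = 1 + P
I(S) = -5 (I(S) = (1 - 1)*(-4 + S*5²) - 5 = 0*(-4 + S*25) - 5 = 0*(-4 + 25*S) - 5 = 0 - 5 = -5)
1/((42 - 44)² + I(-69)) = 1/((42 - 44)² - 5) = 1/((-2)² - 5) = 1/(4 - 5) = 1/(-1) = -1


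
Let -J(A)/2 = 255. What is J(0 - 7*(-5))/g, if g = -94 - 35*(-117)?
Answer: -510/4001 ≈ -0.12747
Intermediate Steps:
J(A) = -510 (J(A) = -2*255 = -510)
g = 4001 (g = -94 + 4095 = 4001)
J(0 - 7*(-5))/g = -510/4001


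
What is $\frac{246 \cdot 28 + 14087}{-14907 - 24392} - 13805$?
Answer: $- \frac{542543670}{39299} \approx -13806.0$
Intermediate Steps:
$\frac{246 \cdot 28 + 14087}{-14907 - 24392} - 13805 = \frac{6888 + 14087}{-39299} - 13805 = 20975 \left(- \frac{1}{39299}\right) - 13805 = - \frac{20975}{39299} - 13805 = - \frac{542543670}{39299}$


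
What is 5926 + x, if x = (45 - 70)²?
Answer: 6551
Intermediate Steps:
x = 625 (x = (-25)² = 625)
5926 + x = 5926 + 625 = 6551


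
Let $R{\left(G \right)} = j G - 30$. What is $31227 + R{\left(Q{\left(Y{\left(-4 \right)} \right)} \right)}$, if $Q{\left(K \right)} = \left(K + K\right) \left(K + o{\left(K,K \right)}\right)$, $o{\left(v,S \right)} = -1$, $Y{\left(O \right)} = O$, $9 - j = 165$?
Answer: $24957$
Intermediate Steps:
$j = -156$ ($j = 9 - 165 = -156$)
$Q{\left(K \right)} = 2 K \left(-1 + K\right)$ ($Q{\left(K \right)} = \left(K + K\right) \left(K - 1\right) = 2 K \left(-1 + K\right)$)
$R{\left(G \right)} = -30 - 156 G$ ($R{\left(G \right)} = - 156 G - 30 = -30 - 156 G$)
$31227 + R{\left(Q{\left(Y{\left(-4 \right)} \right)} \right)} = 31227 - \left(30 + 156 \cdot 2 \left(-4\right) \left(-1 - 4\right)\right) = 31227 - \left(30 + 156 \cdot 2 \left(-4\right) \left(-5\right)\right) = 31227 - 6270 = 24957$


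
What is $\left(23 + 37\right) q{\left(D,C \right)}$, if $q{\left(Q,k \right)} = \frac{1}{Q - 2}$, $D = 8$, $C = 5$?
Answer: $10$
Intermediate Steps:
$q{\left(Q,k \right)} = \frac{1}{-2 + Q}$
$\left(23 + 37\right) q{\left(D,C \right)} = \frac{23 + 37}{-2 + 8} = \frac{60}{6} = 60 \cdot \frac{1}{6} = 10$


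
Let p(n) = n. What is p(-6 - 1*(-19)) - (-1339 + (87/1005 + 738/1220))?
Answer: 55227979/40870 ≈ 1351.3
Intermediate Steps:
p(-6 - 1*(-19)) - (-1339 + (87/1005 + 738/1220)) = (-6 - 1*(-19)) - (-1339 + (87/1005 + 738/1220)) = (-6 + 19) - (-1339 + (87*(1/1005) + 738*(1/1220))) = 13 - (-1339 + (29/335 + 369/610)) = 13 - (-1339 + 28261/40870) = 13 - 1*(-54696669/40870) = 13 + 54696669/40870 = 55227979/40870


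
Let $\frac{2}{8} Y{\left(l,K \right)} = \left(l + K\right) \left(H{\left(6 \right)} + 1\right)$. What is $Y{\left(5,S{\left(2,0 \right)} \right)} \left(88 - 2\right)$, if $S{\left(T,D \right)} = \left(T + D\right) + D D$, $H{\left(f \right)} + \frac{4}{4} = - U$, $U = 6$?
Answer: $-14448$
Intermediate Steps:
$H{\left(f \right)} = -7$ ($H{\left(f \right)} = -1 - 6 = -7$)
$S{\left(T,D \right)} = D + T + D^{2}$ ($S{\left(T,D \right)} = \left(D + T\right) + D^{2} = D + T + D^{2}$)
$Y{\left(l,K \right)} = - 24 K - 24 l$ ($Y{\left(l,K \right)} = 4 \left(l + K\right) \left(-7 + 1\right) = 4 \left(K + l\right) \left(-6\right) = 4 \left(- 6 K - 6 l\right) = - 24 K - 24 l$)
$Y{\left(5,S{\left(2,0 \right)} \right)} \left(88 - 2\right) = \left(- 24 \left(0 + 2 + 0^{2}\right) - 120\right) \left(88 - 2\right) = \left(- 24 \left(0 + 2 + 0\right) - 120\right) \left(88 + \left(-11 + 9\right)\right) = \left(\left(-24\right) 2 - 120\right) \left(88 - 2\right) = \left(-48 - 120\right) 86 = \left(-168\right) 86 = -14448$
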